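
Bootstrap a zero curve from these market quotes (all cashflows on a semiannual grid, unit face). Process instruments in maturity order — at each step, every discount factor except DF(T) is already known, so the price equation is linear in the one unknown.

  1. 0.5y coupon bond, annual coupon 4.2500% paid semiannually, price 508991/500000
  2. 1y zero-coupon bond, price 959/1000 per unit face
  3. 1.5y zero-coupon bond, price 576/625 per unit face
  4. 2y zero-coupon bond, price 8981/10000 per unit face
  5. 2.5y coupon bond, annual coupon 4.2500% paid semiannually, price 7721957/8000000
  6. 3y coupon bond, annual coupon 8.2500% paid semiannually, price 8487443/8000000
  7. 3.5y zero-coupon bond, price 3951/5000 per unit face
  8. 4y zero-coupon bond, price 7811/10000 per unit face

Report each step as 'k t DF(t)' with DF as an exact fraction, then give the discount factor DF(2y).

1 1/2 623/625
2 1 959/1000
3 3/2 576/625
4 2 8981/10000
5 5/2 4333/5000
6 3 167/200
7 7/2 3951/5000
8 4 7811/10000
DF(2y) = 8981/10000 ≈ 0.898100

step 1 [0.5y] bond c/2=17/800: DF=(508991/500000 − 17/800·(0))/(1+17/800) = 623/625 ≈ 0.996800
step 2 [1y] zero: DF = P = 959/1000 ≈ 0.959000
step 3 [1.5y] zero: DF = P = 576/625 ≈ 0.921600
step 4 [2y] zero: DF = P = 8981/10000 ≈ 0.898100
step 5 [2.5y] bond c/2=17/800: DF=(7721957/8000000 − 17/800·(0.996800+0.959000+0.921600+0.898100))/(1+17/800) = 4333/5000 ≈ 0.866600
step 6 [3y] bond c/2=33/800: DF=(8487443/8000000 − 33/800·(0.996800+0.959000+0.921600+0.898100+0.866600))/(1+33/800) = 167/200 ≈ 0.835000
step 7 [3.5y] zero: DF = P = 3951/5000 ≈ 0.790200
step 8 [4y] zero: DF = P = 7811/10000 ≈ 0.781100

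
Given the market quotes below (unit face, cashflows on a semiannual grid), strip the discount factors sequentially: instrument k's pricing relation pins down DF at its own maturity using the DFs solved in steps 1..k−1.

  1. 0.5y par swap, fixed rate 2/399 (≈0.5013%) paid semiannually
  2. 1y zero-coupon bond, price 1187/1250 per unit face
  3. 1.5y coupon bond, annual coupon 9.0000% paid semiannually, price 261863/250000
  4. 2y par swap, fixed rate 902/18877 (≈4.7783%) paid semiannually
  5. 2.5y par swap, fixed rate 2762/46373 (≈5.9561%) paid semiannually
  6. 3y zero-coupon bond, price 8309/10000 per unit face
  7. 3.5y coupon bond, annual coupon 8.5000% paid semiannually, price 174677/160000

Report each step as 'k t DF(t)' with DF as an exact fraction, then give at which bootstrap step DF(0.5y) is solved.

step 1 [0.5y] swap r/2=1/399: DF=(1 − 1/399·(0))/(1+1/399) = 399/400 ≈ 0.997500
step 2 [1y] zero: DF = P = 1187/1250 ≈ 0.949600
step 3 [1.5y] bond c/2=9/200: DF=(261863/250000 − 9/200·(0.997500+0.949600))/(1+9/200) = 1837/2000 ≈ 0.918500
step 4 [2y] swap r/2=451/18877: DF=(1 − 451/18877·(0.997500+0.949600+0.918500))/(1+451/18877) = 4549/5000 ≈ 0.909800
step 5 [2.5y] swap r/2=1381/46373: DF=(1 − 1381/46373·(0.997500+0.949600+0.918500+0.909800))/(1+1381/46373) = 8619/10000 ≈ 0.861900
step 6 [3y] zero: DF = P = 8309/10000 ≈ 0.830900
step 7 [3.5y] bond c/2=17/400: DF=(174677/160000 − 17/400·(0.997500+0.949600+0.918500+0.909800+0.861900+0.830900))/(1+17/400) = 8243/10000 ≈ 0.824300

1 1/2 399/400
2 1 1187/1250
3 3/2 1837/2000
4 2 4549/5000
5 5/2 8619/10000
6 3 8309/10000
7 7/2 8243/10000
DF(0.5y) is solved at step 1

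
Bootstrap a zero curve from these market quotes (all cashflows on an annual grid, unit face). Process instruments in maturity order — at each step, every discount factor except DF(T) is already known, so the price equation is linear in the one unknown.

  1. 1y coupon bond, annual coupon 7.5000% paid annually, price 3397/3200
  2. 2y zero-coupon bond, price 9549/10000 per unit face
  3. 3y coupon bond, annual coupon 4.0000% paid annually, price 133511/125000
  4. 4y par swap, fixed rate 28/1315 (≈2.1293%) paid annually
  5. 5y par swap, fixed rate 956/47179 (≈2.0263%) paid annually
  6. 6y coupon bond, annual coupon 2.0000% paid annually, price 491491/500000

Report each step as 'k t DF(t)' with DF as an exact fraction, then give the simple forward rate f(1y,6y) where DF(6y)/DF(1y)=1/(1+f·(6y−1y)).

1 1 79/80
2 2 9549/10000
3 3 9523/10000
4 4 2297/2500
5 5 2261/2500
6 6 1089/1250
f(1y,6y) = ((79/80)/(1089/1250) − 1)/(5) = 1163/43560 ≈ 2.6699%

step 1 [1y] bond c/1=3/40: DF=(3397/3200 − 3/40·(0))/(1+3/40) = 79/80 ≈ 0.987500
step 2 [2y] zero: DF = P = 9549/10000 ≈ 0.954900
step 3 [3y] bond c/1=1/25: DF=(133511/125000 − 1/25·(0.987500+0.954900))/(1+1/25) = 9523/10000 ≈ 0.952300
step 4 [4y] swap r/1=28/1315: DF=(1 − 28/1315·(0.987500+0.954900+0.952300))/(1+28/1315) = 2297/2500 ≈ 0.918800
step 5 [5y] swap r/1=956/47179: DF=(1 − 956/47179·(0.987500+0.954900+0.952300+0.918800))/(1+956/47179) = 2261/2500 ≈ 0.904400
step 6 [6y] bond c/1=1/50: DF=(491491/500000 − 1/50·(0.987500+0.954900+0.952300+0.918800+0.904400))/(1+1/50) = 1089/1250 ≈ 0.871200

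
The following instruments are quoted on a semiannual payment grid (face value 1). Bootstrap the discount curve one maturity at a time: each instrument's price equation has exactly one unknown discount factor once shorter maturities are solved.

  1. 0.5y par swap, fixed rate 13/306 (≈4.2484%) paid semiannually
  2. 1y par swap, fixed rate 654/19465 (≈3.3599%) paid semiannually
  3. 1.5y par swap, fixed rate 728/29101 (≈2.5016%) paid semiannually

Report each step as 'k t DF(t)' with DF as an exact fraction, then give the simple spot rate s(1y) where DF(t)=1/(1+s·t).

step 1 [0.5y] swap r/2=13/612: DF=(1 − 13/612·(0))/(1+13/612) = 612/625 ≈ 0.979200
step 2 [1y] swap r/2=327/19465: DF=(1 − 327/19465·(0.979200))/(1+327/19465) = 9673/10000 ≈ 0.967300
step 3 [1.5y] swap r/2=364/29101: DF=(1 − 364/29101·(0.979200+0.967300))/(1+364/29101) = 2409/2500 ≈ 0.963600

1 1/2 612/625
2 1 9673/10000
3 3/2 2409/2500
s(1y) = (1/(9673/10000) − 1)/(1) = 327/9673 ≈ 3.3805%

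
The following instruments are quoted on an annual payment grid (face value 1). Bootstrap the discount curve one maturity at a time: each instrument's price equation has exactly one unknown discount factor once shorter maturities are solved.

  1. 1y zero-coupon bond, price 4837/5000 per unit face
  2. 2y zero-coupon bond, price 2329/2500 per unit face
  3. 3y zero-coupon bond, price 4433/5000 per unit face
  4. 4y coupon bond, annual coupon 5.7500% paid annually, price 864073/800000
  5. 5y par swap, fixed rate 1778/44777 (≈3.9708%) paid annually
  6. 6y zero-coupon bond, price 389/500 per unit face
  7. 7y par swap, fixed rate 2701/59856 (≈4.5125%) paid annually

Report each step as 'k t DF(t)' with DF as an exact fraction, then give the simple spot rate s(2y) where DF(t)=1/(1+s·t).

step 1 [1y] zero: DF = P = 4837/5000 ≈ 0.967400
step 2 [2y] zero: DF = P = 2329/2500 ≈ 0.931600
step 3 [3y] zero: DF = P = 4433/5000 ≈ 0.886600
step 4 [4y] bond c/1=23/400: DF=(864073/800000 − 23/400·(0.967400+0.931600+0.886600))/(1+23/400) = 8699/10000 ≈ 0.869900
step 5 [5y] swap r/1=1778/44777: DF=(1 − 1778/44777·(0.967400+0.931600+0.886600+0.869900))/(1+1778/44777) = 4111/5000 ≈ 0.822200
step 6 [6y] zero: DF = P = 389/500 ≈ 0.778000
step 7 [7y] swap r/1=2701/59856: DF=(1 − 2701/59856·(0.967400+0.931600+0.886600+0.869900+0.822200+0.778000))/(1+2701/59856) = 7299/10000 ≈ 0.729900

1 1 4837/5000
2 2 2329/2500
3 3 4433/5000
4 4 8699/10000
5 5 4111/5000
6 6 389/500
7 7 7299/10000
s(2y) = (1/(2329/2500) − 1)/(2) = 171/4658 ≈ 3.6711%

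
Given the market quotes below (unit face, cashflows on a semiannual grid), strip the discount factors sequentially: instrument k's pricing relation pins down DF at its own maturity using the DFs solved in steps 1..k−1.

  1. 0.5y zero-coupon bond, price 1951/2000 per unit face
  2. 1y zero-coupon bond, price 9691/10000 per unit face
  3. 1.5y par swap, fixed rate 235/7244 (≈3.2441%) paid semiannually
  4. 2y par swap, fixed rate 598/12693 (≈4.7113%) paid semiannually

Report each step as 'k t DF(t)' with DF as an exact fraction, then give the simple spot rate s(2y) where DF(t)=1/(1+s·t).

1 1/2 1951/2000
2 1 9691/10000
3 3/2 953/1000
4 2 9103/10000
s(2y) = (1/(9103/10000) − 1)/(2) = 897/18206 ≈ 4.9269%

step 1 [0.5y] zero: DF = P = 1951/2000 ≈ 0.975500
step 2 [1y] zero: DF = P = 9691/10000 ≈ 0.969100
step 3 [1.5y] swap r/2=235/14488: DF=(1 − 235/14488·(0.975500+0.969100))/(1+235/14488) = 953/1000 ≈ 0.953000
step 4 [2y] swap r/2=299/12693: DF=(1 − 299/12693·(0.975500+0.969100+0.953000))/(1+299/12693) = 9103/10000 ≈ 0.910300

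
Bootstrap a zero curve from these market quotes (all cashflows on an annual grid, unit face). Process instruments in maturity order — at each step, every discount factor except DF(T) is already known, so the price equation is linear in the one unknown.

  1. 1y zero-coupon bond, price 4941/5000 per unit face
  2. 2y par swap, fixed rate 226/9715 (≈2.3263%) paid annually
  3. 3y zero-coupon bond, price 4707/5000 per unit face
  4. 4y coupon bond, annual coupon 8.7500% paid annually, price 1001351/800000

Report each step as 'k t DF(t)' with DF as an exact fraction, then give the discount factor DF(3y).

1 1 4941/5000
2 2 2387/2500
3 3 4707/5000
4 4 9189/10000
DF(3y) = 4707/5000 ≈ 0.941400

step 1 [1y] zero: DF = P = 4941/5000 ≈ 0.988200
step 2 [2y] swap r/1=226/9715: DF=(1 − 226/9715·(0.988200))/(1+226/9715) = 2387/2500 ≈ 0.954800
step 3 [3y] zero: DF = P = 4707/5000 ≈ 0.941400
step 4 [4y] bond c/1=7/80: DF=(1001351/800000 − 7/80·(0.988200+0.954800+0.941400))/(1+7/80) = 9189/10000 ≈ 0.918900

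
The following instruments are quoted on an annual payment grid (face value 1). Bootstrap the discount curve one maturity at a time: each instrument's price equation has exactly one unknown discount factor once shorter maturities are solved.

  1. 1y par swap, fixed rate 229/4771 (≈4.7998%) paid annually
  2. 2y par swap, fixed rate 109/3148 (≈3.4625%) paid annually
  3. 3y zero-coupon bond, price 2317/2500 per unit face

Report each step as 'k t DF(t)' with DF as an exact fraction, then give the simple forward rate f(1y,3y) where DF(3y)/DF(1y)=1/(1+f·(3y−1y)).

step 1 [1y] swap r/1=229/4771: DF=(1 − 229/4771·(0))/(1+229/4771) = 4771/5000 ≈ 0.954200
step 2 [2y] swap r/1=109/3148: DF=(1 − 109/3148·(0.954200))/(1+109/3148) = 4673/5000 ≈ 0.934600
step 3 [3y] zero: DF = P = 2317/2500 ≈ 0.926800

1 1 4771/5000
2 2 4673/5000
3 3 2317/2500
f(1y,3y) = ((4771/5000)/(2317/2500) − 1)/(2) = 137/9268 ≈ 1.4782%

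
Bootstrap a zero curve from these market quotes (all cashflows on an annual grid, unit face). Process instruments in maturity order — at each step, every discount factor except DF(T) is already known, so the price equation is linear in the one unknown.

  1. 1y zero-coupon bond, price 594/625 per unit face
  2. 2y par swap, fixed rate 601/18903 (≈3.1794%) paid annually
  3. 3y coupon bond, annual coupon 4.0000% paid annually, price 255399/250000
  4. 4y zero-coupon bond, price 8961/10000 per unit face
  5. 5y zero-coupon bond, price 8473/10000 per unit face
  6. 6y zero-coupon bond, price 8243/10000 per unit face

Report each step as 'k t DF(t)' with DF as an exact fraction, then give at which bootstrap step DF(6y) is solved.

1 1 594/625
2 2 9399/10000
3 3 1137/1250
4 4 8961/10000
5 5 8473/10000
6 6 8243/10000
DF(6y) is solved at step 6

step 1 [1y] zero: DF = P = 594/625 ≈ 0.950400
step 2 [2y] swap r/1=601/18903: DF=(1 − 601/18903·(0.950400))/(1+601/18903) = 9399/10000 ≈ 0.939900
step 3 [3y] bond c/1=1/25: DF=(255399/250000 − 1/25·(0.950400+0.939900))/(1+1/25) = 1137/1250 ≈ 0.909600
step 4 [4y] zero: DF = P = 8961/10000 ≈ 0.896100
step 5 [5y] zero: DF = P = 8473/10000 ≈ 0.847300
step 6 [6y] zero: DF = P = 8243/10000 ≈ 0.824300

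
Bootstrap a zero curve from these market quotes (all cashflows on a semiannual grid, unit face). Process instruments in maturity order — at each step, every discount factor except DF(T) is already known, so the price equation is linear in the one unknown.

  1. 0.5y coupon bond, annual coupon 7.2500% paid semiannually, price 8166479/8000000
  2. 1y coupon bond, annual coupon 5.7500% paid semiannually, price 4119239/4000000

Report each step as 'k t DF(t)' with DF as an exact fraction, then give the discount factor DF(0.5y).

1 1/2 9851/10000
2 1 1947/2000
DF(0.5y) = 9851/10000 ≈ 0.985100

step 1 [0.5y] bond c/2=29/800: DF=(8166479/8000000 − 29/800·(0))/(1+29/800) = 9851/10000 ≈ 0.985100
step 2 [1y] bond c/2=23/800: DF=(4119239/4000000 − 23/800·(0.985100))/(1+23/800) = 1947/2000 ≈ 0.973500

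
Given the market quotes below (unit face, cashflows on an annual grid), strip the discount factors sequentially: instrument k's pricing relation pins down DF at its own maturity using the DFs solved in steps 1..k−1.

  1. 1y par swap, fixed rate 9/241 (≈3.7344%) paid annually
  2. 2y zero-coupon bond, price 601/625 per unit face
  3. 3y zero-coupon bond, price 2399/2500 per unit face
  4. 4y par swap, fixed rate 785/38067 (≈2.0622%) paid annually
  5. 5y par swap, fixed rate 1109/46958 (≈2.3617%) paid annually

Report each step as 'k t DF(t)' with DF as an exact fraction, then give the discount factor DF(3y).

step 1 [1y] swap r/1=9/241: DF=(1 − 9/241·(0))/(1+9/241) = 241/250 ≈ 0.964000
step 2 [2y] zero: DF = P = 601/625 ≈ 0.961600
step 3 [3y] zero: DF = P = 2399/2500 ≈ 0.959600
step 4 [4y] swap r/1=785/38067: DF=(1 − 785/38067·(0.964000+0.961600+0.959600))/(1+785/38067) = 1843/2000 ≈ 0.921500
step 5 [5y] swap r/1=1109/46958: DF=(1 − 1109/46958·(0.964000+0.961600+0.959600+0.921500))/(1+1109/46958) = 8891/10000 ≈ 0.889100

1 1 241/250
2 2 601/625
3 3 2399/2500
4 4 1843/2000
5 5 8891/10000
DF(3y) = 2399/2500 ≈ 0.959600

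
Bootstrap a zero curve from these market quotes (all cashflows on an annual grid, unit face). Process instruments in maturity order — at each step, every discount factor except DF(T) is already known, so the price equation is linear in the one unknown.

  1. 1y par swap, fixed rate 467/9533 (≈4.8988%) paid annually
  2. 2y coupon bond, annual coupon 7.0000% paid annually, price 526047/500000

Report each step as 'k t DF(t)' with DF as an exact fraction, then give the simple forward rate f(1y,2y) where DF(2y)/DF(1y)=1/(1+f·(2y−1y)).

step 1 [1y] swap r/1=467/9533: DF=(1 − 467/9533·(0))/(1+467/9533) = 9533/10000 ≈ 0.953300
step 2 [2y] bond c/1=7/100: DF=(526047/500000 − 7/100·(0.953300))/(1+7/100) = 9209/10000 ≈ 0.920900

1 1 9533/10000
2 2 9209/10000
f(1y,2y) = ((9533/10000)/(9209/10000) − 1)/(1) = 324/9209 ≈ 3.5183%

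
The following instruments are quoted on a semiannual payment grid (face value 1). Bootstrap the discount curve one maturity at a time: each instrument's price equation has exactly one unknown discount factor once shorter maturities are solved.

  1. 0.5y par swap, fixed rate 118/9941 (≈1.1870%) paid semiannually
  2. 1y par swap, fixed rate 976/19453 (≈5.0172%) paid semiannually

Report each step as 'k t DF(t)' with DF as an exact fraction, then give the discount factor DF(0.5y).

step 1 [0.5y] swap r/2=59/9941: DF=(1 − 59/9941·(0))/(1+59/9941) = 9941/10000 ≈ 0.994100
step 2 [1y] swap r/2=488/19453: DF=(1 − 488/19453·(0.994100))/(1+488/19453) = 1189/1250 ≈ 0.951200

1 1/2 9941/10000
2 1 1189/1250
DF(0.5y) = 9941/10000 ≈ 0.994100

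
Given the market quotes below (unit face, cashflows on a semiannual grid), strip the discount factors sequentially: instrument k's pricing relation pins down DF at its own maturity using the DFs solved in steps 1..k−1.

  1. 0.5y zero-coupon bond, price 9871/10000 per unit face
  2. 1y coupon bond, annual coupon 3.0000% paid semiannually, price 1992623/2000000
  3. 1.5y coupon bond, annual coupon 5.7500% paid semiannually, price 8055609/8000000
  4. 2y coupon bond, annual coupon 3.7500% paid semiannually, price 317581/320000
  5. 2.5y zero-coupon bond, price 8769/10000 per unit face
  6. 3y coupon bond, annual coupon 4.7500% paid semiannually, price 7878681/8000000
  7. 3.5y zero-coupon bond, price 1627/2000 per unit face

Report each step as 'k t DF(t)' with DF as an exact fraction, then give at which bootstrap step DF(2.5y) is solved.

step 1 [0.5y] zero: DF = P = 9871/10000 ≈ 0.987100
step 2 [1y] bond c/2=3/200: DF=(1992623/2000000 − 3/200·(0.987100))/(1+3/200) = 967/1000 ≈ 0.967000
step 3 [1.5y] bond c/2=23/800: DF=(8055609/8000000 − 23/800·(0.987100+0.967000))/(1+23/800) = 4621/5000 ≈ 0.924200
step 4 [2y] bond c/2=3/160: DF=(317581/320000 − 3/160·(0.987100+0.967000+0.924200))/(1+3/160) = 2303/2500 ≈ 0.921200
step 5 [2.5y] zero: DF = P = 8769/10000 ≈ 0.876900
step 6 [3y] bond c/2=19/800: DF=(7878681/8000000 − 19/800·(0.987100+0.967000+0.924200+0.921200+0.876900))/(1+19/800) = 1707/2000 ≈ 0.853500
step 7 [3.5y] zero: DF = P = 1627/2000 ≈ 0.813500

1 1/2 9871/10000
2 1 967/1000
3 3/2 4621/5000
4 2 2303/2500
5 5/2 8769/10000
6 3 1707/2000
7 7/2 1627/2000
DF(2.5y) is solved at step 5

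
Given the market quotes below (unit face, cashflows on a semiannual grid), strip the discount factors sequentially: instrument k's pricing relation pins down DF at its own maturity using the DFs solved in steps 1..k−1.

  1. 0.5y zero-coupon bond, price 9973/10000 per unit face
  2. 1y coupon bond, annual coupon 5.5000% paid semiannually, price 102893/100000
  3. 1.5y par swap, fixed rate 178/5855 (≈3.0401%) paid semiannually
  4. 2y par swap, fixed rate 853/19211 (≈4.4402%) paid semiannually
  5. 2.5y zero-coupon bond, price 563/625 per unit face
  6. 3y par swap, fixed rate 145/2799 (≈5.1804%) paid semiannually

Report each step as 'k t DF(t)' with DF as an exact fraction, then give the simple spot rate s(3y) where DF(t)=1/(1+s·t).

1 1/2 9973/10000
2 1 9747/10000
3 3/2 1911/2000
4 2 9147/10000
5 5/2 563/625
6 3 171/200
s(3y) = (1/(171/200) − 1)/(3) = 29/513 ≈ 5.6530%

step 1 [0.5y] zero: DF = P = 9973/10000 ≈ 0.997300
step 2 [1y] bond c/2=11/400: DF=(102893/100000 − 11/400·(0.997300))/(1+11/400) = 9747/10000 ≈ 0.974700
step 3 [1.5y] swap r/2=89/5855: DF=(1 − 89/5855·(0.997300+0.974700))/(1+89/5855) = 1911/2000 ≈ 0.955500
step 4 [2y] swap r/2=853/38422: DF=(1 − 853/38422·(0.997300+0.974700+0.955500))/(1+853/38422) = 9147/10000 ≈ 0.914700
step 5 [2.5y] zero: DF = P = 563/625 ≈ 0.900800
step 6 [3y] swap r/2=145/5598: DF=(1 − 145/5598·(0.997300+0.974700+0.955500+0.914700+0.900800))/(1+145/5598) = 171/200 ≈ 0.855000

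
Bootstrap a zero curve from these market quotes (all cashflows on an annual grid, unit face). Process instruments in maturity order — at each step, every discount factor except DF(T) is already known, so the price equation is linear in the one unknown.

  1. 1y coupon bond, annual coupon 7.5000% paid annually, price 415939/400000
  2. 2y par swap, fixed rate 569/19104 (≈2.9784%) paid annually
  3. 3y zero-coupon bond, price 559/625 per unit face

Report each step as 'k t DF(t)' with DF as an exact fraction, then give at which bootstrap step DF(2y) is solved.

step 1 [1y] bond c/1=3/40: DF=(415939/400000 − 3/40·(0))/(1+3/40) = 9673/10000 ≈ 0.967300
step 2 [2y] swap r/1=569/19104: DF=(1 − 569/19104·(0.967300))/(1+569/19104) = 9431/10000 ≈ 0.943100
step 3 [3y] zero: DF = P = 559/625 ≈ 0.894400

1 1 9673/10000
2 2 9431/10000
3 3 559/625
DF(2y) is solved at step 2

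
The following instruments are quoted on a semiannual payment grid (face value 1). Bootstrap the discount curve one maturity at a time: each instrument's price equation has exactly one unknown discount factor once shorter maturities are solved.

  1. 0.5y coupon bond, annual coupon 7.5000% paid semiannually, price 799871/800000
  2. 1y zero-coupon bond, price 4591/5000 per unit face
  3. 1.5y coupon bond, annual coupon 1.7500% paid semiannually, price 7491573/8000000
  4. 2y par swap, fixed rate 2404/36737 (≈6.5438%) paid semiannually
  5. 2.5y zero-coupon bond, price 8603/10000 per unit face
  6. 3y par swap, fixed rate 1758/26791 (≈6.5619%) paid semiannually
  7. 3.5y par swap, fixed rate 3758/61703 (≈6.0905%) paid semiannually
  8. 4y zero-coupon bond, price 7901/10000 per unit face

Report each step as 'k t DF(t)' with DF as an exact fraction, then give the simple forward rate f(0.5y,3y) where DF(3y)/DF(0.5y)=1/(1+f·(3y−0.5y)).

step 1 [0.5y] bond c/2=3/80: DF=(799871/800000 − 3/80·(0))/(1+3/80) = 9637/10000 ≈ 0.963700
step 2 [1y] zero: DF = P = 4591/5000 ≈ 0.918200
step 3 [1.5y] bond c/2=7/800: DF=(7491573/8000000 − 7/800·(0.963700+0.918200))/(1+7/800) = 114/125 ≈ 0.912000
step 4 [2y] swap r/2=1202/36737: DF=(1 − 1202/36737·(0.963700+0.918200+0.912000))/(1+1202/36737) = 4399/5000 ≈ 0.879800
step 5 [2.5y] zero: DF = P = 8603/10000 ≈ 0.860300
step 6 [3y] swap r/2=879/26791: DF=(1 − 879/26791·(0.963700+0.918200+0.912000+0.879800+0.860300))/(1+879/26791) = 4121/5000 ≈ 0.824200
step 7 [3.5y] swap r/2=1879/61703: DF=(1 − 1879/61703·(0.963700+0.918200+0.912000+0.879800+0.860300+0.824200))/(1+1879/61703) = 8121/10000 ≈ 0.812100
step 8 [4y] zero: DF = P = 7901/10000 ≈ 0.790100

1 1/2 9637/10000
2 1 4591/5000
3 3/2 114/125
4 2 4399/5000
5 5/2 8603/10000
6 3 4121/5000
7 7/2 8121/10000
8 4 7901/10000
f(0.5y,3y) = ((9637/10000)/(4121/5000) − 1)/(5/2) = 279/4121 ≈ 6.7702%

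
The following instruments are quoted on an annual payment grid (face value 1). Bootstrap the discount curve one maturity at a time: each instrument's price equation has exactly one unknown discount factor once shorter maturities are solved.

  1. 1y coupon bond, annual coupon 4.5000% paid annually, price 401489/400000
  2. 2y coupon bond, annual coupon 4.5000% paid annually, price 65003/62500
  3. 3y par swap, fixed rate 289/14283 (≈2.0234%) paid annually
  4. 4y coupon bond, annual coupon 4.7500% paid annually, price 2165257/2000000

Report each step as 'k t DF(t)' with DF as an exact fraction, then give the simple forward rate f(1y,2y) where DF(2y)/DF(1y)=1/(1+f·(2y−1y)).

step 1 [1y] bond c/1=9/200: DF=(401489/400000 − 9/200·(0))/(1+9/200) = 1921/2000 ≈ 0.960500
step 2 [2y] bond c/1=9/200: DF=(65003/62500 − 9/200·(0.960500))/(1+9/200) = 9539/10000 ≈ 0.953900
step 3 [3y] swap r/1=289/14283: DF=(1 − 289/14283·(0.960500+0.953900))/(1+289/14283) = 4711/5000 ≈ 0.942200
step 4 [4y] bond c/1=19/400: DF=(2165257/2000000 − 19/400·(0.960500+0.953900+0.942200))/(1+19/400) = 113/125 ≈ 0.904000

1 1 1921/2000
2 2 9539/10000
3 3 4711/5000
4 4 113/125
f(1y,2y) = ((1921/2000)/(9539/10000) − 1)/(1) = 66/9539 ≈ 0.6919%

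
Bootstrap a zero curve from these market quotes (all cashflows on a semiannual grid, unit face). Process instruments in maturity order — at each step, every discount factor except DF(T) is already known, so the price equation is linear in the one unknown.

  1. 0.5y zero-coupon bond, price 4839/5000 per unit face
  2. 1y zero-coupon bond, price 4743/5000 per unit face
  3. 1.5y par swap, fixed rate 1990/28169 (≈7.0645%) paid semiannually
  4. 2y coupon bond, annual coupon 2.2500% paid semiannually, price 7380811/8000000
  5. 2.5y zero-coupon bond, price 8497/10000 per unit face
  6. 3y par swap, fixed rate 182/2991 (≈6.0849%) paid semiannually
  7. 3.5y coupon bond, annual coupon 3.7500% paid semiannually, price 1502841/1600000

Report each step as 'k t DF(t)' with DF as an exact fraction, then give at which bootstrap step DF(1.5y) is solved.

1 1/2 4839/5000
2 1 4743/5000
3 3/2 1801/2000
4 2 881/1000
5 5/2 8497/10000
6 3 4181/5000
7 7/2 8229/10000
DF(1.5y) is solved at step 3

step 1 [0.5y] zero: DF = P = 4839/5000 ≈ 0.967800
step 2 [1y] zero: DF = P = 4743/5000 ≈ 0.948600
step 3 [1.5y] swap r/2=995/28169: DF=(1 − 995/28169·(0.967800+0.948600))/(1+995/28169) = 1801/2000 ≈ 0.900500
step 4 [2y] bond c/2=9/800: DF=(7380811/8000000 − 9/800·(0.967800+0.948600+0.900500))/(1+9/800) = 881/1000 ≈ 0.881000
step 5 [2.5y] zero: DF = P = 8497/10000 ≈ 0.849700
step 6 [3y] swap r/2=91/2991: DF=(1 − 91/2991·(0.967800+0.948600+0.900500+0.881000+0.849700))/(1+91/2991) = 4181/5000 ≈ 0.836200
step 7 [3.5y] bond c/2=3/160: DF=(1502841/1600000 − 3/160·(0.967800+0.948600+0.900500+0.881000+0.849700+0.836200))/(1+3/160) = 8229/10000 ≈ 0.822900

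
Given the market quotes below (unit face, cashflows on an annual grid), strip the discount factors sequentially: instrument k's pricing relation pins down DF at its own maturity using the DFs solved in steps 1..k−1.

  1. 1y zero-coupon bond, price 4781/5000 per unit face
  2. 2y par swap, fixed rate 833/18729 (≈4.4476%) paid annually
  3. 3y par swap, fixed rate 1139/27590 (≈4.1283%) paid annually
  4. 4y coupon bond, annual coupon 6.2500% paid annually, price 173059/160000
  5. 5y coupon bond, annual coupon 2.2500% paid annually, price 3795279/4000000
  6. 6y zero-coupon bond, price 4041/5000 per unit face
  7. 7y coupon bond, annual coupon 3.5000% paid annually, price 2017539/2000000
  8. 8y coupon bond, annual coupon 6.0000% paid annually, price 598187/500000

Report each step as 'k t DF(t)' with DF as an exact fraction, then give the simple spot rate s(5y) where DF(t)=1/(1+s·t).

step 1 [1y] zero: DF = P = 4781/5000 ≈ 0.956200
step 2 [2y] swap r/1=833/18729: DF=(1 − 833/18729·(0.956200))/(1+833/18729) = 9167/10000 ≈ 0.916700
step 3 [3y] swap r/1=1139/27590: DF=(1 − 1139/27590·(0.956200+0.916700))/(1+1139/27590) = 8861/10000 ≈ 0.886100
step 4 [4y] bond c/1=1/16: DF=(173059/160000 − 1/16·(0.956200+0.916700+0.886100))/(1+1/16) = 8557/10000 ≈ 0.855700
step 5 [5y] bond c/1=9/400: DF=(3795279/4000000 − 9/400·(0.956200+0.916700+0.886100+0.855700))/(1+9/400) = 2121/2500 ≈ 0.848400
step 6 [6y] zero: DF = P = 4041/5000 ≈ 0.808200
step 7 [7y] bond c/1=7/200: DF=(2017539/2000000 − 7/200·(0.956200+0.916700+0.886100+0.855700+0.848400+0.808200))/(1+7/200) = 1991/2500 ≈ 0.796400
step 8 [8y] bond c/1=3/50: DF=(598187/500000 − 3/50·(0.956200+0.916700+0.886100+0.855700+0.848400+0.808200+0.796400))/(1+3/50) = 1963/2500 ≈ 0.785200

1 1 4781/5000
2 2 9167/10000
3 3 8861/10000
4 4 8557/10000
5 5 2121/2500
6 6 4041/5000
7 7 1991/2500
8 8 1963/2500
s(5y) = (1/(2121/2500) − 1)/(5) = 379/10605 ≈ 3.5738%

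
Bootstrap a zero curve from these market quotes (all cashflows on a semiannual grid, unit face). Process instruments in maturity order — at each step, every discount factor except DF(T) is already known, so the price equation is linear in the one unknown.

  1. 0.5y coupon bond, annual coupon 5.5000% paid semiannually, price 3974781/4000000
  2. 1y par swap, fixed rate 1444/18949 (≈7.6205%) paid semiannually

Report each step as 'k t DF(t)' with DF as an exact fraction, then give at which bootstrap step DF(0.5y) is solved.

step 1 [0.5y] bond c/2=11/400: DF=(3974781/4000000 − 11/400·(0))/(1+11/400) = 9671/10000 ≈ 0.967100
step 2 [1y] swap r/2=722/18949: DF=(1 − 722/18949·(0.967100))/(1+722/18949) = 4639/5000 ≈ 0.927800

1 1/2 9671/10000
2 1 4639/5000
DF(0.5y) is solved at step 1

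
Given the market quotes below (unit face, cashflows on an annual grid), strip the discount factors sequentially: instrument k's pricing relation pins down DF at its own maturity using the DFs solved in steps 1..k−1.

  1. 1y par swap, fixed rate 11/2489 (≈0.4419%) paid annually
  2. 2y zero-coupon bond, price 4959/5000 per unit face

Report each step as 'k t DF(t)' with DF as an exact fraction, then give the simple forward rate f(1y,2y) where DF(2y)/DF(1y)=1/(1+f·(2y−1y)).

1 1 2489/2500
2 2 4959/5000
f(1y,2y) = ((2489/2500)/(4959/5000) − 1)/(1) = 1/261 ≈ 0.3831%

step 1 [1y] swap r/1=11/2489: DF=(1 − 11/2489·(0))/(1+11/2489) = 2489/2500 ≈ 0.995600
step 2 [2y] zero: DF = P = 4959/5000 ≈ 0.991800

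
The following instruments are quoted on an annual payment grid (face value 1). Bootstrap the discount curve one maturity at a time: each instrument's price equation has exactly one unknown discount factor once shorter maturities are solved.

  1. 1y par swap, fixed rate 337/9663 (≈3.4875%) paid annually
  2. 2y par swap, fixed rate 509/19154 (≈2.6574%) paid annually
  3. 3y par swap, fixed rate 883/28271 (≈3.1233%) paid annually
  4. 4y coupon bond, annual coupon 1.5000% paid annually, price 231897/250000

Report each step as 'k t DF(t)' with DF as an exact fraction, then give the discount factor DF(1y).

1 1 9663/10000
2 2 9491/10000
3 3 9117/10000
4 4 8721/10000
DF(1y) = 9663/10000 ≈ 0.966300

step 1 [1y] swap r/1=337/9663: DF=(1 − 337/9663·(0))/(1+337/9663) = 9663/10000 ≈ 0.966300
step 2 [2y] swap r/1=509/19154: DF=(1 − 509/19154·(0.966300))/(1+509/19154) = 9491/10000 ≈ 0.949100
step 3 [3y] swap r/1=883/28271: DF=(1 − 883/28271·(0.966300+0.949100))/(1+883/28271) = 9117/10000 ≈ 0.911700
step 4 [4y] bond c/1=3/200: DF=(231897/250000 − 3/200·(0.966300+0.949100+0.911700))/(1+3/200) = 8721/10000 ≈ 0.872100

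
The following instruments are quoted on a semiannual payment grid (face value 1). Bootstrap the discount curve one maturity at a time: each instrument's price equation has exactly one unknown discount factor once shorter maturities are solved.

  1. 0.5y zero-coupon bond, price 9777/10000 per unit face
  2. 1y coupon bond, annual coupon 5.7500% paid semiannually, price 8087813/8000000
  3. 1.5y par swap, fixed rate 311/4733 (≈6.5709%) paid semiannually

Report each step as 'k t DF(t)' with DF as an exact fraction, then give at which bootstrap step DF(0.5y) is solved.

step 1 [0.5y] zero: DF = P = 9777/10000 ≈ 0.977700
step 2 [1y] bond c/2=23/800: DF=(8087813/8000000 − 23/800·(0.977700))/(1+23/800) = 4777/5000 ≈ 0.955400
step 3 [1.5y] swap r/2=311/9466: DF=(1 − 311/9466·(0.977700+0.955400))/(1+311/9466) = 9067/10000 ≈ 0.906700

1 1/2 9777/10000
2 1 4777/5000
3 3/2 9067/10000
DF(0.5y) is solved at step 1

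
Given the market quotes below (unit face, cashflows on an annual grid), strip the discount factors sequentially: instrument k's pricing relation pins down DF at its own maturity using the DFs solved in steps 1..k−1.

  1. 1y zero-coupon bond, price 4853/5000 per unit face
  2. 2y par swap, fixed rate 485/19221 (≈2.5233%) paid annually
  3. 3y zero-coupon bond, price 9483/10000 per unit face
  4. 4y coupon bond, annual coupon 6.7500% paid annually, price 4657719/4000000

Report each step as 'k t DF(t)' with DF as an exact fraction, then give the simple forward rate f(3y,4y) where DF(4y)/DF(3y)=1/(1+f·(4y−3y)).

1 1 4853/5000
2 2 1903/2000
3 3 9483/10000
4 4 9093/10000
f(3y,4y) = ((9483/10000)/(9093/10000) − 1)/(1) = 130/3031 ≈ 4.2890%

step 1 [1y] zero: DF = P = 4853/5000 ≈ 0.970600
step 2 [2y] swap r/1=485/19221: DF=(1 − 485/19221·(0.970600))/(1+485/19221) = 1903/2000 ≈ 0.951500
step 3 [3y] zero: DF = P = 9483/10000 ≈ 0.948300
step 4 [4y] bond c/1=27/400: DF=(4657719/4000000 − 27/400·(0.970600+0.951500+0.948300))/(1+27/400) = 9093/10000 ≈ 0.909300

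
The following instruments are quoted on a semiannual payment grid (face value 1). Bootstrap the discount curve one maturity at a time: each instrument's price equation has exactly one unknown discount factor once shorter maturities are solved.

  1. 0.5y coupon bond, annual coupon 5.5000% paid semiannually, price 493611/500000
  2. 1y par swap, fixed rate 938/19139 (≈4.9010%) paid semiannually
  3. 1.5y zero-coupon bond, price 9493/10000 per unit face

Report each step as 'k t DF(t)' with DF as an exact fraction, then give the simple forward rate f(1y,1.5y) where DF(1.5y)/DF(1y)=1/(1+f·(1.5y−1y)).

1 1/2 1201/1250
2 1 9531/10000
3 3/2 9493/10000
f(1y,1.5y) = ((9531/10000)/(9493/10000) − 1)/(1/2) = 76/9493 ≈ 0.8006%

step 1 [0.5y] bond c/2=11/400: DF=(493611/500000 − 11/400·(0))/(1+11/400) = 1201/1250 ≈ 0.960800
step 2 [1y] swap r/2=469/19139: DF=(1 − 469/19139·(0.960800))/(1+469/19139) = 9531/10000 ≈ 0.953100
step 3 [1.5y] zero: DF = P = 9493/10000 ≈ 0.949300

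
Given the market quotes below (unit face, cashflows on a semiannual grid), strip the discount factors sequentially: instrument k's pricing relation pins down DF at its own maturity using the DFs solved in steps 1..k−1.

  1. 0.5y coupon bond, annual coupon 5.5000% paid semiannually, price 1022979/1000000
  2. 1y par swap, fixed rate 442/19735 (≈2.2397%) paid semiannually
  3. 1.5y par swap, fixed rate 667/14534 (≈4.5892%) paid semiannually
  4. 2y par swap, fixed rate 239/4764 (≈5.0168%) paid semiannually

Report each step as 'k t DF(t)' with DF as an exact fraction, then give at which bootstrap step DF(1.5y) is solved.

step 1 [0.5y] bond c/2=11/400: DF=(1022979/1000000 − 11/400·(0))/(1+11/400) = 2489/2500 ≈ 0.995600
step 2 [1y] swap r/2=221/19735: DF=(1 − 221/19735·(0.995600))/(1+221/19735) = 9779/10000 ≈ 0.977900
step 3 [1.5y] swap r/2=667/29068: DF=(1 − 667/29068·(0.995600+0.977900))/(1+667/29068) = 9333/10000 ≈ 0.933300
step 4 [2y] swap r/2=239/9528: DF=(1 − 239/9528·(0.995600+0.977900+0.933300))/(1+239/9528) = 2261/2500 ≈ 0.904400

1 1/2 2489/2500
2 1 9779/10000
3 3/2 9333/10000
4 2 2261/2500
DF(1.5y) is solved at step 3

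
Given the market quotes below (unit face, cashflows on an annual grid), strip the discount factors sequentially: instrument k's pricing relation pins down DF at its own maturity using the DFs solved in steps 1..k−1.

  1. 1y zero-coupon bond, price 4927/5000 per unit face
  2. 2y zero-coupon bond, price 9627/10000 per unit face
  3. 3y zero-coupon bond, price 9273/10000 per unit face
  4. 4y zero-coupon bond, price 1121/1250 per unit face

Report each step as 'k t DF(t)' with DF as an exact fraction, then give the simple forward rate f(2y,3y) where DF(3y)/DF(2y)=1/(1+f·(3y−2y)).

1 1 4927/5000
2 2 9627/10000
3 3 9273/10000
4 4 1121/1250
f(2y,3y) = ((9627/10000)/(9273/10000) − 1)/(1) = 118/3091 ≈ 3.8175%

step 1 [1y] zero: DF = P = 4927/5000 ≈ 0.985400
step 2 [2y] zero: DF = P = 9627/10000 ≈ 0.962700
step 3 [3y] zero: DF = P = 9273/10000 ≈ 0.927300
step 4 [4y] zero: DF = P = 1121/1250 ≈ 0.896800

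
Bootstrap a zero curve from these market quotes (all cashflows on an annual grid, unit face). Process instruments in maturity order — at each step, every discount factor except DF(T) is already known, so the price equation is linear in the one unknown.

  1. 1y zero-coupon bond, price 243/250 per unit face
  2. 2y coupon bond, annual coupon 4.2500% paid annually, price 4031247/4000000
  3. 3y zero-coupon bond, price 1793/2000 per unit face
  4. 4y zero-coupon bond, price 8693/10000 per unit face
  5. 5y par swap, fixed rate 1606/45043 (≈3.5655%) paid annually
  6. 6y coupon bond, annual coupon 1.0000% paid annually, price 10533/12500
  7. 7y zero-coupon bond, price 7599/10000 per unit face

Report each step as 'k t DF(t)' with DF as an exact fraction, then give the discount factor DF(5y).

step 1 [1y] zero: DF = P = 243/250 ≈ 0.972000
step 2 [2y] bond c/1=17/400: DF=(4031247/4000000 − 17/400·(0.972000))/(1+17/400) = 9271/10000 ≈ 0.927100
step 3 [3y] zero: DF = P = 1793/2000 ≈ 0.896500
step 4 [4y] zero: DF = P = 8693/10000 ≈ 0.869300
step 5 [5y] swap r/1=1606/45043: DF=(1 − 1606/45043·(0.972000+0.927100+0.896500+0.869300))/(1+1606/45043) = 4197/5000 ≈ 0.839400
step 6 [6y] bond c/1=1/100: DF=(10533/12500 − 1/100·(0.972000+0.927100+0.896500+0.869300+0.839400))/(1+1/100) = 7897/10000 ≈ 0.789700
step 7 [7y] zero: DF = P = 7599/10000 ≈ 0.759900

1 1 243/250
2 2 9271/10000
3 3 1793/2000
4 4 8693/10000
5 5 4197/5000
6 6 7897/10000
7 7 7599/10000
DF(5y) = 4197/5000 ≈ 0.839400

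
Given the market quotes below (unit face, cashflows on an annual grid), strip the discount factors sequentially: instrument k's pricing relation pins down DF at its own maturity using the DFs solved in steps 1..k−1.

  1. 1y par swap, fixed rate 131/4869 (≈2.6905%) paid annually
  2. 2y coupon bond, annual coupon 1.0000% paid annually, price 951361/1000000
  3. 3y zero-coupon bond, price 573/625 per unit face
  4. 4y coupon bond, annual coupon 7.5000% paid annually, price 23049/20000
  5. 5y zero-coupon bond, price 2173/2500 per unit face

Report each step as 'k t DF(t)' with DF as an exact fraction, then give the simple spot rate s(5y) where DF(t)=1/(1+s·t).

step 1 [1y] swap r/1=131/4869: DF=(1 − 131/4869·(0))/(1+131/4869) = 4869/5000 ≈ 0.973800
step 2 [2y] bond c/1=1/100: DF=(951361/1000000 − 1/100·(0.973800))/(1+1/100) = 9323/10000 ≈ 0.932300
step 3 [3y] zero: DF = P = 573/625 ≈ 0.916800
step 4 [4y] bond c/1=3/40: DF=(23049/20000 − 3/40·(0.973800+0.932300+0.916800))/(1+3/40) = 8751/10000 ≈ 0.875100
step 5 [5y] zero: DF = P = 2173/2500 ≈ 0.869200

1 1 4869/5000
2 2 9323/10000
3 3 573/625
4 4 8751/10000
5 5 2173/2500
s(5y) = (1/(2173/2500) − 1)/(5) = 327/10865 ≈ 3.0097%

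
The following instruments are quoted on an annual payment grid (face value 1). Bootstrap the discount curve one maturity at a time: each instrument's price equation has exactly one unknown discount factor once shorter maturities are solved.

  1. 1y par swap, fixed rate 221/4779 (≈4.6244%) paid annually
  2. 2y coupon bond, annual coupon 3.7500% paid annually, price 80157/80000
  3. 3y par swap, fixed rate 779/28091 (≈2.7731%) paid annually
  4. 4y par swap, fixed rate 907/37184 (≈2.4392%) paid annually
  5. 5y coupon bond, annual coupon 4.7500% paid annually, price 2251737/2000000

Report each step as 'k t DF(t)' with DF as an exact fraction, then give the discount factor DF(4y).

step 1 [1y] swap r/1=221/4779: DF=(1 − 221/4779·(0))/(1+221/4779) = 4779/5000 ≈ 0.955800
step 2 [2y] bond c/1=3/80: DF=(80157/80000 − 3/80·(0.955800))/(1+3/80) = 582/625 ≈ 0.931200
step 3 [3y] swap r/1=779/28091: DF=(1 − 779/28091·(0.955800+0.931200))/(1+779/28091) = 9221/10000 ≈ 0.922100
step 4 [4y] swap r/1=907/37184: DF=(1 − 907/37184·(0.955800+0.931200+0.922100))/(1+907/37184) = 9093/10000 ≈ 0.909300
step 5 [5y] bond c/1=19/400: DF=(2251737/2000000 − 19/400·(0.955800+0.931200+0.922100+0.909300))/(1+19/400) = 4531/5000 ≈ 0.906200

1 1 4779/5000
2 2 582/625
3 3 9221/10000
4 4 9093/10000
5 5 4531/5000
DF(4y) = 9093/10000 ≈ 0.909300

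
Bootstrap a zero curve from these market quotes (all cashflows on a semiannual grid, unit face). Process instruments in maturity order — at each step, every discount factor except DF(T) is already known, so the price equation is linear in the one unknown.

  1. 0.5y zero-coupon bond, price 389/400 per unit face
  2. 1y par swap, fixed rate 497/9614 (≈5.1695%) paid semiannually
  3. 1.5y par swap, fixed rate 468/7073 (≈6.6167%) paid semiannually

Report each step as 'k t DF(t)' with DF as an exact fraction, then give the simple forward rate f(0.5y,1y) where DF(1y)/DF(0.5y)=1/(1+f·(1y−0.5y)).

1 1/2 389/400
2 1 9503/10000
3 3/2 1133/1250
f(0.5y,1y) = ((389/400)/(9503/10000) − 1)/(1/2) = 444/9503 ≈ 4.6722%

step 1 [0.5y] zero: DF = P = 389/400 ≈ 0.972500
step 2 [1y] swap r/2=497/19228: DF=(1 − 497/19228·(0.972500))/(1+497/19228) = 9503/10000 ≈ 0.950300
step 3 [1.5y] swap r/2=234/7073: DF=(1 − 234/7073·(0.972500+0.950300))/(1+234/7073) = 1133/1250 ≈ 0.906400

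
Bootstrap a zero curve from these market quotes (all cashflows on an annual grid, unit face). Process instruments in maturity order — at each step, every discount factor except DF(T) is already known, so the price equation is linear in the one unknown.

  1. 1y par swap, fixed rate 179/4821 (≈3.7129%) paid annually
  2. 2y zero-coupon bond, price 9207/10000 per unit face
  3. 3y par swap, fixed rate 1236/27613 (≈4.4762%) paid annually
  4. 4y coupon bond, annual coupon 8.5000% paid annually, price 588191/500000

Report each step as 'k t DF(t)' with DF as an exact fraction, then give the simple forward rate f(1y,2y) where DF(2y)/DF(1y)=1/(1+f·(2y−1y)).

step 1 [1y] swap r/1=179/4821: DF=(1 − 179/4821·(0))/(1+179/4821) = 4821/5000 ≈ 0.964200
step 2 [2y] zero: DF = P = 9207/10000 ≈ 0.920700
step 3 [3y] swap r/1=1236/27613: DF=(1 − 1236/27613·(0.964200+0.920700))/(1+1236/27613) = 2191/2500 ≈ 0.876400
step 4 [4y] bond c/1=17/200: DF=(588191/500000 − 17/200·(0.964200+0.920700+0.876400))/(1+17/200) = 8679/10000 ≈ 0.867900

1 1 4821/5000
2 2 9207/10000
3 3 2191/2500
4 4 8679/10000
f(1y,2y) = ((4821/5000)/(9207/10000) − 1)/(1) = 145/3069 ≈ 4.7247%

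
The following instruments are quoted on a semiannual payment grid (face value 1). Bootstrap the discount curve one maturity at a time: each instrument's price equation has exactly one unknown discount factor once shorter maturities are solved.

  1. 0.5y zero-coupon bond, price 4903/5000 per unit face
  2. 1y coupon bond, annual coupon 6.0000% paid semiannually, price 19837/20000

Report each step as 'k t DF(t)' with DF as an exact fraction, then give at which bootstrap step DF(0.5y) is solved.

1 1/2 4903/5000
2 1 584/625
DF(0.5y) is solved at step 1

step 1 [0.5y] zero: DF = P = 4903/5000 ≈ 0.980600
step 2 [1y] bond c/2=3/100: DF=(19837/20000 − 3/100·(0.980600))/(1+3/100) = 584/625 ≈ 0.934400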